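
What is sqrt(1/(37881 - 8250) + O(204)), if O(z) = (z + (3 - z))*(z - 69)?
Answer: 2*sqrt(88897118709)/29631 ≈ 20.125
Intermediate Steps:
O(z) = -207 + 3*z (O(z) = 3*(-69 + z) = -207 + 3*z)
sqrt(1/(37881 - 8250) + O(204)) = sqrt(1/(37881 - 8250) + (-207 + 3*204)) = sqrt(1/29631 + (-207 + 612)) = sqrt(1/29631 + 405) = sqrt(12000556/29631) = 2*sqrt(88897118709)/29631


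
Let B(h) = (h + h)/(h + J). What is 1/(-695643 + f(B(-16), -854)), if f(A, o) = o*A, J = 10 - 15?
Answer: -3/2090833 ≈ -1.4348e-6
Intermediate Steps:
J = -5
B(h) = 2*h/(-5 + h) (B(h) = (h + h)/(h - 5) = (2*h)/(-5 + h) = 2*h/(-5 + h))
f(A, o) = A*o
1/(-695643 + f(B(-16), -854)) = 1/(-695643 + (2*(-16)/(-5 - 16))*(-854)) = 1/(-695643 + (2*(-16)/(-21))*(-854)) = 1/(-695643 + (2*(-16)*(-1/21))*(-854)) = 1/(-695643 + (32/21)*(-854)) = 1/(-695643 - 3904/3) = 1/(-2090833/3) = -3/2090833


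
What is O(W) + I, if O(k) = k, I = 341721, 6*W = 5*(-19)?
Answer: 2050231/6 ≈ 3.4171e+5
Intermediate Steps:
W = -95/6 (W = (5*(-19))/6 = (⅙)*(-95) = -95/6 ≈ -15.833)
O(W) + I = -95/6 + 341721 = 2050231/6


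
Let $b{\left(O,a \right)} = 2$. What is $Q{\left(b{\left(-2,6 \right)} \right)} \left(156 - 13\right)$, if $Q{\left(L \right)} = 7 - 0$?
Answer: $1001$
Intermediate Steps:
$Q{\left(L \right)} = 7$ ($Q{\left(L \right)} = 7 + 0 = 7$)
$Q{\left(b{\left(-2,6 \right)} \right)} \left(156 - 13\right) = 7 \left(156 - 13\right) = 7 \cdot 143 = 1001$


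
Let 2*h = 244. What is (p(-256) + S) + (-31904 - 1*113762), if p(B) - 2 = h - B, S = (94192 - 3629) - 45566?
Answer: -100289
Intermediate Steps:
S = 44997 (S = 90563 - 45566 = 44997)
h = 122 (h = (1/2)*244 = 122)
p(B) = 124 - B (p(B) = 2 + (122 - B) = 124 - B)
(p(-256) + S) + (-31904 - 1*113762) = ((124 - 1*(-256)) + 44997) + (-31904 - 1*113762) = ((124 + 256) + 44997) + (-31904 - 113762) = (380 + 44997) - 145666 = 45377 - 145666 = -100289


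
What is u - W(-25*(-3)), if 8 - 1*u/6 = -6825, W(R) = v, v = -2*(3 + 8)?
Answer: 41020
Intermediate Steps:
v = -22 (v = -2*11 = -22)
W(R) = -22
u = 40998 (u = 48 - 6*(-6825) = 48 + 40950 = 40998)
u - W(-25*(-3)) = 40998 - 1*(-22) = 40998 + 22 = 41020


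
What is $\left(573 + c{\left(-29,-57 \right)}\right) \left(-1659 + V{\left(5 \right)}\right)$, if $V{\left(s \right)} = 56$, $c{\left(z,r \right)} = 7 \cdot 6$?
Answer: $-985845$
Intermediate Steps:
$c{\left(z,r \right)} = 42$
$\left(573 + c{\left(-29,-57 \right)}\right) \left(-1659 + V{\left(5 \right)}\right) = \left(573 + 42\right) \left(-1659 + 56\right) = 615 \left(-1603\right) = -985845$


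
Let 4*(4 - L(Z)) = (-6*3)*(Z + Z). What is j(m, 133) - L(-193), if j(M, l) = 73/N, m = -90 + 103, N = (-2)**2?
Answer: 7005/4 ≈ 1751.3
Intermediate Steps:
N = 4
m = 13
j(M, l) = 73/4
L(Z) = 4 + 9*Z (L(Z) = 4 - (-6*3)*(Z + Z)/4 = 4 - (-9)*2*Z/2 = 4 - (-9)*Z = 4 + 9*Z)
j(m, 133) - L(-193) = 73/4 - (4 + 9*(-193)) = 73/4 - (4 - 1737) = 73/4 - 1*(-1733) = 73/4 + 1733 = 7005/4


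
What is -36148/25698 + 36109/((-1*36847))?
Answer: -1129937219/473447103 ≈ -2.3866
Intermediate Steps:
-36148/25698 + 36109/((-1*36847)) = -36148*1/25698 + 36109/(-36847) = -18074/12849 + 36109*(-1/36847) = -18074/12849 - 36109/36847 = -1129937219/473447103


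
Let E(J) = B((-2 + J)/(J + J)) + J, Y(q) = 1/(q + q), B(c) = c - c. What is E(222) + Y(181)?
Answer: 80365/362 ≈ 222.00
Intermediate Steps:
B(c) = 0
Y(q) = 1/(2*q)
E(J) = J (E(J) = 0 + J = J)
E(222) + Y(181) = 222 + (½)/181 = 222 + (½)*(1/181) = 222 + 1/362 = 80365/362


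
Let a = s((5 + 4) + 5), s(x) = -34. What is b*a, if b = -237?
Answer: 8058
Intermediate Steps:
a = -34
b*a = -237*(-34) = 8058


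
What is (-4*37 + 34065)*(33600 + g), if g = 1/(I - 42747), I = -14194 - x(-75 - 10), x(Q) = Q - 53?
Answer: 64733334959683/56803 ≈ 1.1396e+9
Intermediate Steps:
x(Q) = -53 + Q
I = -14056 (I = -14194 - (-53 + (-75 - 10)) = -14194 - (-53 - 85) = -14194 - 1*(-138) = -14194 + 138 = -14056)
g = -1/56803 (g = 1/(-14056 - 42747) = 1/(-56803) = -1/56803 ≈ -1.7605e-5)
(-4*37 + 34065)*(33600 + g) = (-4*37 + 34065)*(33600 - 1/56803) = (-148 + 34065)*(1908580799/56803) = 33917*(1908580799/56803) = 64733334959683/56803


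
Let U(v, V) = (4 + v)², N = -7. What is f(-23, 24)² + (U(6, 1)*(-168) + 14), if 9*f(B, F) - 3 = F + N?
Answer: -1359266/81 ≈ -16781.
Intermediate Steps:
f(B, F) = -4/9 + F/9 (f(B, F) = ⅓ + (F - 7)/9 = ⅓ + (-7 + F)/9 = ⅓ + (-7/9 + F/9) = -4/9 + F/9)
f(-23, 24)² + (U(6, 1)*(-168) + 14) = (-4/9 + (⅑)*24)² + ((4 + 6)²*(-168) + 14) = (-4/9 + 8/3)² + (10²*(-168) + 14) = (20/9)² + (100*(-168) + 14) = 400/81 + (-16800 + 14) = 400/81 - 16786 = -1359266/81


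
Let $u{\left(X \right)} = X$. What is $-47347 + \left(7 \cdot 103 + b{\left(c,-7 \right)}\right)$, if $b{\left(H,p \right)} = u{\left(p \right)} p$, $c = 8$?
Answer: $-46577$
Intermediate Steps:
$b{\left(H,p \right)} = p^{2}$ ($b{\left(H,p \right)} = p p = p^{2}$)
$-47347 + \left(7 \cdot 103 + b{\left(c,-7 \right)}\right) = -47347 + \left(7 \cdot 103 + \left(-7\right)^{2}\right) = -47347 + \left(721 + 49\right) = -47347 + 770 = -46577$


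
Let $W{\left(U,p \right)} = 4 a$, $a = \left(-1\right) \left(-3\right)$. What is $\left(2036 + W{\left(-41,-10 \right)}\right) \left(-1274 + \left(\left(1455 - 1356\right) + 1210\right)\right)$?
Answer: $71680$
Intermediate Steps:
$a = 3$
$W{\left(U,p \right)} = 12$ ($W{\left(U,p \right)} = 4 \cdot 3 = 12$)
$\left(2036 + W{\left(-41,-10 \right)}\right) \left(-1274 + \left(\left(1455 - 1356\right) + 1210\right)\right) = \left(2036 + 12\right) \left(-1274 + \left(\left(1455 - 1356\right) + 1210\right)\right) = 2048 \left(-1274 + \left(99 + 1210\right)\right) = 2048 \left(-1274 + 1309\right) = 2048 \cdot 35 = 71680$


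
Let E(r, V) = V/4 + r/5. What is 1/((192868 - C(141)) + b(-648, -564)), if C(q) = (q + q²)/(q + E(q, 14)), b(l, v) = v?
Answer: 1727/331908788 ≈ 5.2032e-6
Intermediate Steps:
E(r, V) = V/4 + r/5 (E(r, V) = V*(¼) + r*(⅕) = V/4 + r/5)
C(q) = (q + q²)/(7/2 + 6*q/5) (C(q) = (q + q²)/(q + ((¼)*14 + q/5)) = (q + q²)/(q + (7/2 + q/5)) = (q + q²)/(7/2 + 6*q/5))
1/((192868 - C(141)) + b(-648, -564)) = 1/((192868 - 10*141*(1 + 141)/(35 + 12*141)) - 564) = 1/((192868 - 10*141*142/(35 + 1692)) - 564) = 1/((192868 - 10*141*142/1727) - 564) = 1/((192868 - 1*200220/1727) - 564) = 1/((192868 - 200220/1727) - 564) = 1/(332882816/1727 - 564) = 1/(331908788/1727) = 1727/331908788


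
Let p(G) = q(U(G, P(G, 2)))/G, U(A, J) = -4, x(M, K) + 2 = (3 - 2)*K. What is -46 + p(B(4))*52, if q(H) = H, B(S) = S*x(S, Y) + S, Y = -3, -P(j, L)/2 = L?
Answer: -33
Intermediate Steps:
P(j, L) = -2*L
x(M, K) = -2 + K (x(M, K) = -2 + (3 - 2)*K = -2 + 1*K = -2 + K)
B(S) = -4*S (B(S) = S*(-2 - 3) + S = S*(-5) + S = -5*S + S = -4*S)
p(G) = -4/G
-46 + p(B(4))*52 = -46 - 4/((-4*4))*52 = -46 - 4/(-16)*52 = -46 - 4*(-1/16)*52 = -46 + (¼)*52 = -46 + 13 = -33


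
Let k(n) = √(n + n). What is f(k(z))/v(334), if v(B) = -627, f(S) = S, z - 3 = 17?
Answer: -2*√10/627 ≈ -0.010087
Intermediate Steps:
z = 20 (z = 3 + 17 = 20)
k(n) = √2*√n (k(n) = √(2*n) = √2*√n)
f(k(z))/v(334) = (√2*√20)/(-627) = (√2*(2*√5))*(-1/627) = (2*√10)*(-1/627) = -2*√10/627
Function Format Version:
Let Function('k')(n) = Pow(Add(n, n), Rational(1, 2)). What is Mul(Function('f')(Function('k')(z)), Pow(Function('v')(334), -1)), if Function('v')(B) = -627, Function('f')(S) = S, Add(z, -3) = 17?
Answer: Mul(Rational(-2, 627), Pow(10, Rational(1, 2))) ≈ -0.010087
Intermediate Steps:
z = 20 (z = Add(3, 17) = 20)
Function('k')(n) = Mul(Pow(2, Rational(1, 2)), Pow(n, Rational(1, 2))) (Function('k')(n) = Pow(Mul(2, n), Rational(1, 2)) = Mul(Pow(2, Rational(1, 2)), Pow(n, Rational(1, 2))))
Mul(Function('f')(Function('k')(z)), Pow(Function('v')(334), -1)) = Mul(Mul(Pow(2, Rational(1, 2)), Pow(20, Rational(1, 2))), Pow(-627, -1)) = Mul(Mul(Pow(2, Rational(1, 2)), Mul(2, Pow(5, Rational(1, 2)))), Rational(-1, 627)) = Mul(Mul(2, Pow(10, Rational(1, 2))), Rational(-1, 627)) = Mul(Rational(-2, 627), Pow(10, Rational(1, 2)))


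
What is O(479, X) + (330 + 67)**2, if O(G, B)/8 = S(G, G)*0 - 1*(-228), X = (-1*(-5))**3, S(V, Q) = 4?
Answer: 159433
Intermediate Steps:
X = 125 (X = 5**3 = 125)
O(G, B) = 1824 (O(G, B) = 8*(4*0 - 1*(-228)) = 8*(0 + 228) = 8*228 = 1824)
O(479, X) + (330 + 67)**2 = 1824 + (330 + 67)**2 = 1824 + 397**2 = 1824 + 157609 = 159433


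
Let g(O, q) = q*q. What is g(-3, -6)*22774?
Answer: 819864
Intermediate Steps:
g(O, q) = q²
g(-3, -6)*22774 = (-6)²*22774 = 36*22774 = 819864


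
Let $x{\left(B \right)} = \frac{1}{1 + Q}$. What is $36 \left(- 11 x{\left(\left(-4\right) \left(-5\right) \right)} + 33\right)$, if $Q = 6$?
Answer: $\frac{7920}{7} \approx 1131.4$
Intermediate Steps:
$x{\left(B \right)} = \frac{1}{7}$ ($x{\left(B \right)} = \frac{1}{1 + 6} = \frac{1}{7}$)
$36 \left(- 11 x{\left(\left(-4\right) \left(-5\right) \right)} + 33\right) = 36 \left(\left(-11\right) \frac{1}{7} + 33\right) = 36 \left(- \frac{11}{7} + 33\right) = 36 \cdot \frac{220}{7} = \frac{7920}{7}$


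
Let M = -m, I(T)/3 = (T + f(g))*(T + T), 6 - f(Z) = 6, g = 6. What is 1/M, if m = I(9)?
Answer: -1/486 ≈ -0.0020576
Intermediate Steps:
f(Z) = 0 (f(Z) = 6 - 1*6 = 6 - 6 = 0)
I(T) = 6*T² (I(T) = 3*((T + 0)*(T + T)) = 3*(T*(2*T)) = 3*(2*T²) = 6*T²)
m = 486 (m = 6*9² = 6*81 = 486)
M = -486 (M = -1*486 = -486)
1/M = 1/(-486) = -1/486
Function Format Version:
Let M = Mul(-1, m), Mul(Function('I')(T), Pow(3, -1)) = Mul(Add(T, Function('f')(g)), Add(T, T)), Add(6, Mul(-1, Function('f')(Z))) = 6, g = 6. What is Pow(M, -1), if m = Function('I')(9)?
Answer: Rational(-1, 486) ≈ -0.0020576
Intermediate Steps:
Function('f')(Z) = 0 (Function('f')(Z) = Add(6, Mul(-1, 6)) = Add(6, -6) = 0)
Function('I')(T) = Mul(6, Pow(T, 2)) (Function('I')(T) = Mul(3, Mul(Add(T, 0), Add(T, T))) = Mul(3, Mul(T, Mul(2, T))) = Mul(3, Mul(2, Pow(T, 2))) = Mul(6, Pow(T, 2)))
m = 486 (m = Mul(6, Pow(9, 2)) = Mul(6, 81) = 486)
M = -486 (M = Mul(-1, 486) = -486)
Pow(M, -1) = Pow(-486, -1) = Rational(-1, 486)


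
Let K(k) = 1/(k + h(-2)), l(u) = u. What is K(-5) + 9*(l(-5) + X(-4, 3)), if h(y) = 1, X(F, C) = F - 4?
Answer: -469/4 ≈ -117.25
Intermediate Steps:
X(F, C) = -4 + F
K(k) = 1/(1 + k) (K(k) = 1/(k + 1) = 1/(1 + k))
K(-5) + 9*(l(-5) + X(-4, 3)) = 1/(1 - 5) + 9*(-5 + (-4 - 4)) = 1/(-4) + 9*(-5 - 8) = -¼ + 9*(-13) = -¼ - 117 = -469/4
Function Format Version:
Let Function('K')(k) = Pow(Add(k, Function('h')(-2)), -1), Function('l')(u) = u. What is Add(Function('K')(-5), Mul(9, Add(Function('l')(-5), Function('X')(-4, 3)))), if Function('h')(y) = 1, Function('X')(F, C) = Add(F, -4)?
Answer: Rational(-469, 4) ≈ -117.25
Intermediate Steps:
Function('X')(F, C) = Add(-4, F)
Function('K')(k) = Pow(Add(1, k), -1) (Function('K')(k) = Pow(Add(k, 1), -1) = Pow(Add(1, k), -1))
Add(Function('K')(-5), Mul(9, Add(Function('l')(-5), Function('X')(-4, 3)))) = Add(Pow(Add(1, -5), -1), Mul(9, Add(-5, Add(-4, -4)))) = Add(Pow(-4, -1), Mul(9, Add(-5, -8))) = Add(Rational(-1, 4), Mul(9, -13)) = Add(Rational(-1, 4), -117) = Rational(-469, 4)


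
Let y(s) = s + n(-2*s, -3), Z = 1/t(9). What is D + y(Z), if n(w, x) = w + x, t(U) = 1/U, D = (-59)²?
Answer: 3469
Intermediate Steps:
D = 3481
Z = 9 (Z = 1/(1/9) = 1/(⅑) = 9)
y(s) = -3 - s (y(s) = s + (-2*s - 3) = s + (-3 - 2*s) = -3 - s)
D + y(Z) = 3481 + (-3 - 1*9) = 3481 + (-3 - 9) = 3481 - 12 = 3469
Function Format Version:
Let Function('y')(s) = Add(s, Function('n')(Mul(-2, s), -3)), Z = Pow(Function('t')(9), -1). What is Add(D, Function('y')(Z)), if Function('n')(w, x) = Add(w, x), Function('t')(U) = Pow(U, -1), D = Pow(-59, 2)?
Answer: 3469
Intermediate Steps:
D = 3481
Z = 9 (Z = Pow(Pow(9, -1), -1) = Pow(Rational(1, 9), -1) = 9)
Function('y')(s) = Add(-3, Mul(-1, s)) (Function('y')(s) = Add(s, Add(Mul(-2, s), -3)) = Add(s, Add(-3, Mul(-2, s))) = Add(-3, Mul(-1, s)))
Add(D, Function('y')(Z)) = Add(3481, Add(-3, Mul(-1, 9))) = Add(3481, Add(-3, -9)) = Add(3481, -12) = 3469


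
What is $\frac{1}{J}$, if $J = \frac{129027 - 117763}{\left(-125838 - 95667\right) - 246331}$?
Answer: $- \frac{116959}{2816} \approx -41.534$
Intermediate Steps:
$J = - \frac{2816}{116959}$ ($J = \frac{11264}{\left(-125838 - 95667\right) - 246331} = \frac{11264}{-221505 - 246331} = \frac{11264}{-467836} = 11264 \left(- \frac{1}{467836}\right) = - \frac{2816}{116959} \approx -0.024077$)
$\frac{1}{J} = \frac{1}{- \frac{2816}{116959}} = - \frac{116959}{2816}$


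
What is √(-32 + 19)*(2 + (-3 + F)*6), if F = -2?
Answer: -28*I*√13 ≈ -100.96*I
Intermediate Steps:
√(-32 + 19)*(2 + (-3 + F)*6) = √(-32 + 19)*(2 + (-3 - 2)*6) = √(-13)*(2 - 5*6) = (I*√13)*(2 - 30) = (I*√13)*(-28) = -28*I*√13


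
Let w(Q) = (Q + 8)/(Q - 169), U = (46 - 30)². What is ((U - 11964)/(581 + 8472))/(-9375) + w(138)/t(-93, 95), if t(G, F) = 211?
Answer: -12314711722/555146934375 ≈ -0.022183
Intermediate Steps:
U = 256 (U = 16² = 256)
w(Q) = (8 + Q)/(-169 + Q)
((U - 11964)/(581 + 8472))/(-9375) + w(138)/t(-93, 95) = ((256 - 11964)/(581 + 8472))/(-9375) + ((8 + 138)/(-169 + 138))/211 = -11708/9053*(-1/9375) + (146/(-31))*(1/211) = -11708*1/9053*(-1/9375) - 1/31*146*(1/211) = -11708/9053*(-1/9375) - 146/31*1/211 = 11708/84871875 - 146/6541 = -12314711722/555146934375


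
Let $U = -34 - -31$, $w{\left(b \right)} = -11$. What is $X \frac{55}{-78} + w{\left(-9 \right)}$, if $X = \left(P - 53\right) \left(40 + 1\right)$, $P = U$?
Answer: $\frac{62711}{39} \approx 1608.0$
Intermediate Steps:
$U = -3$ ($U = -34 + 31 = -3$)
$P = -3$
$X = -2296$ ($X = \left(-3 - 53\right) \left(40 + 1\right) = \left(-56\right) 41 = -2296$)
$X \frac{55}{-78} + w{\left(-9 \right)} = - 2296 \frac{55}{-78} - 11 = - 2296 \cdot 55 \left(- \frac{1}{78}\right) - 11 = \left(-2296\right) \left(- \frac{55}{78}\right) - 11 = \frac{63140}{39} - 11 = \frac{62711}{39}$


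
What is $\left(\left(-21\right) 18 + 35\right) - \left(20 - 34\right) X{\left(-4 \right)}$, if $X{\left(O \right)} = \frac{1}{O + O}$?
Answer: $- \frac{1379}{4} \approx -344.75$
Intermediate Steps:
$X{\left(O \right)} = \frac{1}{2 O}$
$\left(\left(-21\right) 18 + 35\right) - \left(20 - 34\right) X{\left(-4 \right)} = \left(\left(-21\right) 18 + 35\right) - \left(20 - 34\right) \frac{1}{2 \left(-4\right)} = \left(-378 + 35\right) - - 14 \cdot \frac{1}{2} \left(- \frac{1}{4}\right) = -343 - \left(-14\right) \left(- \frac{1}{8}\right) = -343 - \frac{7}{4} = - \frac{1379}{4}$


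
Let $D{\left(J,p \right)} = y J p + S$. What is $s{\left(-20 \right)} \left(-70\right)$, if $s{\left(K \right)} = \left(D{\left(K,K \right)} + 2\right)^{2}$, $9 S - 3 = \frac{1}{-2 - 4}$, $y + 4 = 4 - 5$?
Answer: $- \frac{407295546875}{1458} \approx -2.7935 \cdot 10^{8}$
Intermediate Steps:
$y = -5$ ($y = -4 + \left(4 - 5\right) = -4 - 1 = -5$)
$S = \frac{17}{54}$ ($S = \frac{1}{3} + \frac{1}{9 \left(-2 - 4\right)} = \frac{1}{3} + \frac{1}{9 \left(-6\right)} = \frac{1}{3} + \frac{1}{9} \left(- \frac{1}{6}\right) = \frac{1}{3} - \frac{1}{54} = \frac{17}{54} \approx 0.31481$)
$D{\left(J,p \right)} = \frac{17}{54} - 5 J p$ ($D{\left(J,p \right)} = - 5 J p + \frac{17}{54} = \frac{17}{54} - 5 J p$)
$s{\left(K \right)} = \left(\frac{125}{54} - 5 K^{2}\right)^{2}$ ($s{\left(K \right)} = \left(\left(\frac{17}{54} - 5 K K\right) + 2\right)^{2} = \left(\left(\frac{17}{54} - 5 K^{2}\right) + 2\right)^{2} = \left(\frac{125}{54} - 5 K^{2}\right)^{2}$)
$s{\left(-20 \right)} \left(-70\right) = \frac{25 \left(25 - 54 \left(-20\right)^{2}\right)^{2}}{2916} \left(-70\right) = \frac{25 \left(25 - 21600\right)^{2}}{2916} \left(-70\right) = \frac{25 \left(-21575\right)^{2}}{2916} \left(-70\right) = \frac{25}{2916} \cdot 465480625 \left(-70\right) = \frac{11637015625}{2916} \left(-70\right) = - \frac{407295546875}{1458}$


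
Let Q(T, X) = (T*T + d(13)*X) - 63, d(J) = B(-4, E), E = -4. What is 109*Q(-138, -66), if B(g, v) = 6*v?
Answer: 2241585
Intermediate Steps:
d(J) = -24 (d(J) = 6*(-4) = -24)
Q(T, X) = -63 + T² - 24*X (Q(T, X) = (T*T - 24*X) - 63 = (T² - 24*X) - 63 = -63 + T² - 24*X)
109*Q(-138, -66) = 109*(-63 + (-138)² - 24*(-66)) = 109*(-63 + 19044 + 1584) = 109*20565 = 2241585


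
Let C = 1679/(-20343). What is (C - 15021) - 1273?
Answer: -331470521/20343 ≈ -16294.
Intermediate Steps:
C = -1679/20343 (C = 1679*(-1/20343) = -1679/20343 ≈ -0.082535)
(C - 15021) - 1273 = (-1679/20343 - 15021) - 1273 = -305573882/20343 - 1273 = -331470521/20343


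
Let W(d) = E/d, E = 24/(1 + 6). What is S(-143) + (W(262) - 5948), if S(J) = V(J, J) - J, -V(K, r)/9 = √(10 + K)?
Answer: -5323173/917 - 9*I*√133 ≈ -5805.0 - 103.79*I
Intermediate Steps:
V(K, r) = -9*√(10 + K)
S(J) = -J - 9*√(10 + J) (S(J) = -9*√(10 + J) - J = -J - 9*√(10 + J))
E = 24/7 ≈ 3.4286
W(d) = 24/(7*d)
S(-143) + (W(262) - 5948) = (-1*(-143) - 9*√(10 - 143)) + ((24/7)/262 - 5948) = (143 - 9*I*√133) + ((24/7)*(1/262) - 5948) = (143 - 9*I*√133) + (12/917 - 5948) = (143 - 9*I*√133) - 5454304/917 = -5323173/917 - 9*I*√133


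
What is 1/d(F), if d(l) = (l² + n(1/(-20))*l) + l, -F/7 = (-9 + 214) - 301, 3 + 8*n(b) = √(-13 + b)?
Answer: 26905/12161173101 - I*√145/8107448734 ≈ 2.2124e-6 - 1.4853e-9*I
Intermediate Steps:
n(b) = -3/8 + √(-13 + b)/8
F = 672 (F = -7*((-9 + 214) - 301) = -7*(205 - 301) = -7*(-96) = 672)
d(l) = l + l² + l*(-3/8 + 3*I*√145/80) (d(l) = (l² + (-3/8 + √(-13 + 1/(-20))/8)*l) + l = (l² + (-3/8 + √(-13 - 1/20)/8)*l) + l = (l² + (-3/8 + √(-261/20)/8)*l) + l = (l² + (-3/8 + (3*I*√145/10)/8)*l) + l = (l² + (-3/8 + 3*I*√145/80)*l) + l = (l² + l*(-3/8 + 3*I*√145/80)) + l = l + l² + l*(-3/8 + 3*I*√145/80))
1/d(F) = 1/((1/80)*672*(50 + 80*672 + 3*I*√145)) = 1/((1/80)*672*(50 + 53760 + 3*I*√145)) = 1/((1/80)*672*(53810 + 3*I*√145)) = 1/(452004 + 126*I*√145/5)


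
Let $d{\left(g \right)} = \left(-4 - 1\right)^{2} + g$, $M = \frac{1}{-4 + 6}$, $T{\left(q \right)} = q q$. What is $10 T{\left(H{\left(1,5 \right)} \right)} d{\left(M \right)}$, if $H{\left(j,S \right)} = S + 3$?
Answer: $16320$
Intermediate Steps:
$H{\left(j,S \right)} = 3 + S$
$T{\left(q \right)} = q^{2}$
$M = \frac{1}{2} \approx 0.5$
$d{\left(g \right)} = 25 + g$ ($d{\left(g \right)} = \left(-5\right)^{2} + g = 25 + g$)
$10 T{\left(H{\left(1,5 \right)} \right)} d{\left(M \right)} = 10 \left(3 + 5\right)^{2} \left(25 + \frac{1}{2}\right) = 10 \cdot 8^{2} \cdot \frac{51}{2} = 10 \cdot 64 \cdot \frac{51}{2} = 640 \cdot \frac{51}{2} = 16320$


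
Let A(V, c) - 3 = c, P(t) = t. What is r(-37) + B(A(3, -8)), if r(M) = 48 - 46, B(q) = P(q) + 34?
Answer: 31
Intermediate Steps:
A(V, c) = 3 + c
B(q) = 34 + q (B(q) = q + 34 = 34 + q)
r(M) = 2
r(-37) + B(A(3, -8)) = 2 + (34 + (3 - 8)) = 2 + (34 - 5) = 2 + 29 = 31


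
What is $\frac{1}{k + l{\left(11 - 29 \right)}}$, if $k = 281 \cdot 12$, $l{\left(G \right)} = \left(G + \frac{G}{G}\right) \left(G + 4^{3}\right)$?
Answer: $\frac{1}{2590} \approx 0.0003861$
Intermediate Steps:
$l{\left(G \right)} = \left(1 + G\right) \left(64 + G\right)$ ($l{\left(G \right)} = \left(G + 1\right) \left(G + 64\right) = \left(1 + G\right) \left(64 + G\right)$)
$k = 3372$
$\frac{1}{k + l{\left(11 - 29 \right)}} = \frac{1}{3372 + \left(64 + \left(11 - 29\right)^{2} + 65 \left(11 - 29\right)\right)} = \frac{1}{3372 + \left(64 + \left(-18\right)^{2} + 65 \left(-18\right)\right)} = \frac{1}{3372 + \left(64 + 324 - 1170\right)} = \frac{1}{3372 - 782} = \frac{1}{2590}$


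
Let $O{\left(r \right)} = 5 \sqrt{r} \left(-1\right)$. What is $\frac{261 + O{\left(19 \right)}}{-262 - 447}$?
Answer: $- \frac{261}{709} + \frac{5 \sqrt{19}}{709} \approx -0.33738$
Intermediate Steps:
$O{\left(r \right)} = - 5 \sqrt{r}$
$\frac{261 + O{\left(19 \right)}}{-262 - 447} = \frac{261 - 5 \sqrt{19}}{-262 - 447} = \frac{261 - 5 \sqrt{19}}{-709} = \left(261 - 5 \sqrt{19}\right) \left(- \frac{1}{709}\right) = - \frac{261}{709} + \frac{5 \sqrt{19}}{709}$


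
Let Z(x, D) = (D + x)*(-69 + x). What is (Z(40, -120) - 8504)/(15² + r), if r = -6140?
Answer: 6184/5915 ≈ 1.0455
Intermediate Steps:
Z(x, D) = (-69 + x)*(D + x)
(Z(40, -120) - 8504)/(15² + r) = ((40² - 69*(-120) - 69*40 - 120*40) - 8504)/(15² - 6140) = ((1600 + 8280 - 2760 - 4800) - 8504)/(225 - 6140) = (2320 - 8504)/(-5915) = -6184*(-1/5915) = 6184/5915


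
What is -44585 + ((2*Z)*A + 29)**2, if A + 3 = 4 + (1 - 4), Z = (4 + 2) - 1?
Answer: -44504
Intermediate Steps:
Z = 5 (Z = 6 - 1 = 5)
A = -2 (A = -3 + (4 + (1 - 4)) = -3 + (4 - 3) = -3 + 1 = -2)
-44585 + ((2*Z)*A + 29)**2 = -44585 + ((2*5)*(-2) + 29)**2 = -44585 + (10*(-2) + 29)**2 = -44585 + (-20 + 29)**2 = -44585 + 9**2 = -44585 + 81 = -44504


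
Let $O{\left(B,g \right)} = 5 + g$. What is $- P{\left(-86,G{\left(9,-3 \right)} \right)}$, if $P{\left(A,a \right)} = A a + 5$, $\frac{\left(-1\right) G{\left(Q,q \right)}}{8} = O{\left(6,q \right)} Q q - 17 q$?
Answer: $2059$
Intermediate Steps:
$G{\left(Q,q \right)} = 136 q - 8 Q q \left(5 + q\right)$ ($G{\left(Q,q \right)} = - 8 \left(\left(5 + q\right) Q q - 17 q\right) = - 8 \left(Q \left(5 + q\right) q - 17 q\right) = - 8 \left(Q q \left(5 + q\right) - 17 q\right) = - 8 \left(- 17 q + Q q \left(5 + q\right)\right) = 136 q - 8 Q q \left(5 + q\right)$)
$P{\left(A,a \right)} = 5 + A a$
$- P{\left(-86,G{\left(9,-3 \right)} \right)} = - (5 - 86 \left(\left(-8\right) \left(-3\right) \left(-17 + 9 \left(5 - 3\right)\right)\right)) = - (5 - 86 \left(\left(-8\right) \left(-3\right) \left(-17 + 9 \cdot 2\right)\right)) = - (5 - 86 \left(\left(-8\right) \left(-3\right) \left(-17 + 18\right)\right)) = - (5 - 86 \left(\left(-8\right) \left(-3\right) 1\right)) = - (5 - 2064) = \left(-1\right) \left(-2059\right) = 2059$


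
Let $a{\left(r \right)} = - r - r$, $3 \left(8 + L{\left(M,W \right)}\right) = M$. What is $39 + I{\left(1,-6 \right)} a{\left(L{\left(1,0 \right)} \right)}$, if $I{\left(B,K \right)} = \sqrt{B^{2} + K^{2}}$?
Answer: $39 + \frac{46 \sqrt{37}}{3} \approx 132.27$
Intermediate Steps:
$L{\left(M,W \right)} = -8 + \frac{M}{3}$
$a{\left(r \right)} = - 2 r$
$39 + I{\left(1,-6 \right)} a{\left(L{\left(1,0 \right)} \right)} = 39 + \sqrt{1^{2} + \left(-6\right)^{2}} \left(- 2 \left(-8 + \frac{1}{3} \cdot 1\right)\right) = 39 + \sqrt{1 + 36} \left(- 2 \left(-8 + \frac{1}{3}\right)\right) = 39 + \sqrt{37} \left(\left(-2\right) \left(- \frac{23}{3}\right)\right) = 39 + \sqrt{37} \cdot \frac{46}{3} = 39 + \frac{46 \sqrt{37}}{3}$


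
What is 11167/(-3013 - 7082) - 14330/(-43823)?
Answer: -344710091/442393185 ≈ -0.77919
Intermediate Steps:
11167/(-3013 - 7082) - 14330/(-43823) = 11167/(-10095) - 14330*(-1/43823) = 11167*(-1/10095) + 14330/43823 = -11167/10095 + 14330/43823 = -344710091/442393185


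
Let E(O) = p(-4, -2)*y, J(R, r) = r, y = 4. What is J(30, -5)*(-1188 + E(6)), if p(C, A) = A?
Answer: 5980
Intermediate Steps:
E(O) = -8 (E(O) = -2*4 = -8)
J(30, -5)*(-1188 + E(6)) = -5*(-1188 - 8) = -5*(-1196) = 5980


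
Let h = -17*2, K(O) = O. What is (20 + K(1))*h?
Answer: -714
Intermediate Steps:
h = -34
(20 + K(1))*h = (20 + 1)*(-34) = 21*(-34) = -714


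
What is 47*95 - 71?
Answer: 4394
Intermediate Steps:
47*95 - 71 = 4465 - 71 = 4394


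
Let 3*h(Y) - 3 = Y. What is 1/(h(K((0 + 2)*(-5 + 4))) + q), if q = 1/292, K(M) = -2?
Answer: 876/295 ≈ 2.9695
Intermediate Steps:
h(Y) = 1 + Y/3
q = 1/292 ≈ 0.0034247
1/(h(K((0 + 2)*(-5 + 4))) + q) = 1/((1 + (⅓)*(-2)) + 1/292) = 1/((1 - ⅔) + 1/292) = 1/(⅓ + 1/292) = 1/(295/876) = 876/295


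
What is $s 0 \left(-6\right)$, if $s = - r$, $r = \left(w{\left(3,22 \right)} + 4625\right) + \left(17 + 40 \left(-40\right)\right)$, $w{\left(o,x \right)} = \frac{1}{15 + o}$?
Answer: $0$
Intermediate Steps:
$r = \frac{54757}{18}$ ($r = \left(\frac{1}{15 + 3} + 4625\right) + \left(17 + 40 \left(-40\right)\right) = \left(\frac{1}{18} + 4625\right) + \left(17 - 1600\right) = \left(\frac{1}{18} + 4625\right) - 1583 = \frac{83251}{18} - 1583 = \frac{54757}{18} \approx 3042.1$)
$s = - \frac{54757}{18}$ ($s = \left(-1\right) \frac{54757}{18} = - \frac{54757}{18} \approx -3042.1$)
$s 0 \left(-6\right) = - \frac{54757 \cdot 0 \left(-6\right)}{18} = \left(- \frac{54757}{18}\right) 0 = 0$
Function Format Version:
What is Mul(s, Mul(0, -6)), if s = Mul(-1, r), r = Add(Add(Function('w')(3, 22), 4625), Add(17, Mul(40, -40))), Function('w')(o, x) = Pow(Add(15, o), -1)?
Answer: 0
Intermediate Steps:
r = Rational(54757, 18) (r = Add(Add(Pow(Add(15, 3), -1), 4625), Add(17, Mul(40, -40))) = Add(Add(Pow(18, -1), 4625), Add(17, -1600)) = Add(Add(Rational(1, 18), 4625), -1583) = Add(Rational(83251, 18), -1583) = Rational(54757, 18) ≈ 3042.1)
s = Rational(-54757, 18) (s = Mul(-1, Rational(54757, 18)) = Rational(-54757, 18) ≈ -3042.1)
Mul(s, Mul(0, -6)) = Mul(Rational(-54757, 18), Mul(0, -6)) = Mul(Rational(-54757, 18), 0) = 0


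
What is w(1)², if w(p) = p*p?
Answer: 1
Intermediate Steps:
w(p) = p²
w(1)² = (1²)² = 1² = 1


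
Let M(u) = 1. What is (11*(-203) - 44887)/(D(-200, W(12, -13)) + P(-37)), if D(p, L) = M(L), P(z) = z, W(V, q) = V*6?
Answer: 11780/9 ≈ 1308.9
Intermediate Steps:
W(V, q) = 6*V
D(p, L) = 1
(11*(-203) - 44887)/(D(-200, W(12, -13)) + P(-37)) = (11*(-203) - 44887)/(1 - 37) = (-2233 - 44887)/(-36) = -47120*(-1/36) = 11780/9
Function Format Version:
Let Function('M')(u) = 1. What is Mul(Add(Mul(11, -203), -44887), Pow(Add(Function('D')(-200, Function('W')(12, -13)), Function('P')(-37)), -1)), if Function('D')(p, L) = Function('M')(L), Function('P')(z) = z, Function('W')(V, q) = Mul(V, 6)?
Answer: Rational(11780, 9) ≈ 1308.9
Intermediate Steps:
Function('W')(V, q) = Mul(6, V)
Function('D')(p, L) = 1
Mul(Add(Mul(11, -203), -44887), Pow(Add(Function('D')(-200, Function('W')(12, -13)), Function('P')(-37)), -1)) = Mul(Add(Mul(11, -203), -44887), Pow(Add(1, -37), -1)) = Mul(Add(-2233, -44887), Pow(-36, -1)) = Mul(-47120, Rational(-1, 36)) = Rational(11780, 9)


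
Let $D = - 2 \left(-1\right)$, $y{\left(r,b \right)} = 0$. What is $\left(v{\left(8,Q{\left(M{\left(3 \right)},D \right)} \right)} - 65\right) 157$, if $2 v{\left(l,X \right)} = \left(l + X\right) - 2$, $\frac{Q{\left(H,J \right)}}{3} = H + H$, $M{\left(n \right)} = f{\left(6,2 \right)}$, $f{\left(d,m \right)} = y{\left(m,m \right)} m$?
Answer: $-9734$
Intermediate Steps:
$D = 2$ ($D = \left(-1\right) \left(-2\right) = 2$)
$f{\left(d,m \right)} = 0$ ($f{\left(d,m \right)} = 0 m = 0$)
$M{\left(n \right)} = 0$
$Q{\left(H,J \right)} = 6 H$ ($Q{\left(H,J \right)} = 3 \left(H + H\right) = 3 \cdot 2 H = 6 H$)
$v{\left(l,X \right)} = -1 + \frac{X}{2} + \frac{l}{2}$ ($v{\left(l,X \right)} = \frac{\left(l + X\right) - 2}{2} = \frac{\left(X + l\right) - 2}{2} = \frac{-2 + X + l}{2} = -1 + \frac{X}{2} + \frac{l}{2}$)
$\left(v{\left(8,Q{\left(M{\left(3 \right)},D \right)} \right)} - 65\right) 157 = \left(\left(-1 + \frac{6 \cdot 0}{2} + \frac{1}{2} \cdot 8\right) - 65\right) 157 = \left(\left(-1 + \frac{1}{2} \cdot 0 + 4\right) - 65\right) 157 = \left(\left(-1 + 0 + 4\right) - 65\right) 157 = \left(3 - 65\right) 157 = \left(-62\right) 157 = -9734$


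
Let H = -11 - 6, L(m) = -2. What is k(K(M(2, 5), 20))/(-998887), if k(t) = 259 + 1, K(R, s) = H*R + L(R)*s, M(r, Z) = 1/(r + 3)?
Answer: -260/998887 ≈ -0.00026029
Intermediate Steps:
H = -17
M(r, Z) = 1/(3 + r)
K(R, s) = -17*R - 2*s
k(t) = 260
k(K(M(2, 5), 20))/(-998887) = 260/(-998887) = 260*(-1/998887) = -260/998887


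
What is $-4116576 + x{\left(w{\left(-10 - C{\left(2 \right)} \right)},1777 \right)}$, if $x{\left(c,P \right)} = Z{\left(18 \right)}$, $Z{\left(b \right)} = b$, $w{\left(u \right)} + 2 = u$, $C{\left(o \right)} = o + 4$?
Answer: $-4116558$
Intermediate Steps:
$C{\left(o \right)} = 4 + o$
$w{\left(u \right)} = -2 + u$
$x{\left(c,P \right)} = 18$
$-4116576 + x{\left(w{\left(-10 - C{\left(2 \right)} \right)},1777 \right)} = -4116576 + 18 = -4116558$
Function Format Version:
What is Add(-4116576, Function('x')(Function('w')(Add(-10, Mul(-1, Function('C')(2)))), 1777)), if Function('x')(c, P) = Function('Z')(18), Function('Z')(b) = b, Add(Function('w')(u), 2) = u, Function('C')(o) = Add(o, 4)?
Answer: -4116558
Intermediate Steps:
Function('C')(o) = Add(4, o)
Function('w')(u) = Add(-2, u)
Function('x')(c, P) = 18
Add(-4116576, Function('x')(Function('w')(Add(-10, Mul(-1, Function('C')(2)))), 1777)) = Add(-4116576, 18) = -4116558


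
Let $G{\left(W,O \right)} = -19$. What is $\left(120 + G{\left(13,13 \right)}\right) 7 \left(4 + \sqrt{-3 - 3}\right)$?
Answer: $2828 + 707 i \sqrt{6} \approx 2828.0 + 1731.8 i$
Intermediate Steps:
$\left(120 + G{\left(13,13 \right)}\right) 7 \left(4 + \sqrt{-3 - 3}\right) = \left(120 - 19\right) 7 \left(4 + \sqrt{-3 - 3}\right) = 101 \cdot 7 \left(4 + \sqrt{-6}\right) = 101 \cdot 7 \left(4 + i \sqrt{6}\right) = 101 \left(28 + 7 i \sqrt{6}\right) = 2828 + 707 i \sqrt{6}$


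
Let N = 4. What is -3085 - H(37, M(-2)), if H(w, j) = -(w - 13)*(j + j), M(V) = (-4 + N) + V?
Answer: -3181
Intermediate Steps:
M(V) = V (M(V) = (-4 + 4) + V = 0 + V = V)
H(w, j) = -2*j*(-13 + w) (H(w, j) = -(-13 + w)*2*j = -2*j*(-13 + w))
-3085 - H(37, M(-2)) = -3085 - 2*(-2)*(13 - 1*37) = -3085 - 2*(-2)*(13 - 37) = -3085 - 2*(-2)*(-24) = -3085 - 1*96 = -3085 - 96 = -3181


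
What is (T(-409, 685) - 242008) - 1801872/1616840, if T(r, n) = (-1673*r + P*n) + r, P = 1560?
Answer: 305267250966/202105 ≈ 1.5104e+6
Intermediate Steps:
T(r, n) = -1672*r + 1560*n (T(r, n) = (-1673*r + 1560*n) + r = -1672*r + 1560*n)
(T(-409, 685) - 242008) - 1801872/1616840 = ((-1672*(-409) + 1560*685) - 242008) - 1801872/1616840 = ((683848 + 1068600) - 242008) - 1801872*1/1616840 = (1752448 - 242008) - 225234/202105 = 1510440 - 225234/202105 = 305267250966/202105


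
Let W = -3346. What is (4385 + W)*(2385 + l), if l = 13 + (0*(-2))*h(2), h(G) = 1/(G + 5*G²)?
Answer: 2491522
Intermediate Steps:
l = 13 (l = 13 + (0*(-2))*(1/(2*(1 + 5*2))) = 13 + 0*(1/(2*(1 + 10))) = 13 + 0*((½)/11) = 13 + 0*((½)*(1/11)) = 13 + 0*(1/22) = 13 + 0 = 13)
(4385 + W)*(2385 + l) = (4385 - 3346)*(2385 + 13) = 1039*2398 = 2491522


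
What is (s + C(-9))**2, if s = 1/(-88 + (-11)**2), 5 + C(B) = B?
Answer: 212521/1089 ≈ 195.15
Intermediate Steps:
C(B) = -5 + B
s = 1/33 (s = 1/(-88 + 121) = 1/33 ≈ 0.030303)
(s + C(-9))**2 = (1/33 + (-5 - 9))**2 = (1/33 - 14)**2 = (-461/33)**2 = 212521/1089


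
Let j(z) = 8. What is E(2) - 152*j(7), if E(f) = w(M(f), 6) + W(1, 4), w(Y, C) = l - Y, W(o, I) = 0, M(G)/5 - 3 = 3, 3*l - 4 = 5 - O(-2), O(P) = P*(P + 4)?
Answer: -3725/3 ≈ -1241.7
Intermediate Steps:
O(P) = P*(4 + P)
l = 13/3 (l = 4/3 + (5 - (-2)*(4 - 2))/3 = 4/3 + (5 - (-2)*2)/3 = 4/3 + (5 - 1*(-4))/3 = 4/3 + (5 + 4)/3 = 4/3 + (1/3)*9 = 4/3 + 3 = 13/3 ≈ 4.3333)
M(G) = 30 (M(G) = 15 + 5*3 = 15 + 15 = 30)
w(Y, C) = 13/3 - Y
E(f) = -77/3 (E(f) = (13/3 - 1*30) + 0 = (13/3 - 30) + 0 = -77/3 + 0 = -77/3)
E(2) - 152*j(7) = -77/3 - 152*8 = -77/3 - 1216 = -3725/3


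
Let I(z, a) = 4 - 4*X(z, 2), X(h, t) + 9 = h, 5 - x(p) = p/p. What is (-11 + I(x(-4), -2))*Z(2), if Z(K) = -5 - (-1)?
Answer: -52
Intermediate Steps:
x(p) = 4 (x(p) = 5 - p/p = 5 - 1*1 = 5 - 1 = 4)
X(h, t) = -9 + h
I(z, a) = 40 - 4*z (I(z, a) = 4 - 4*(-9 + z) = 4 + (36 - 4*z) = 40 - 4*z)
Z(K) = -4 (Z(K) = -5 - 1*(-1) = -5 + 1 = -4)
(-11 + I(x(-4), -2))*Z(2) = (-11 + (40 - 4*4))*(-4) = (-11 + (40 - 16))*(-4) = (-11 + 24)*(-4) = 13*(-4) = -52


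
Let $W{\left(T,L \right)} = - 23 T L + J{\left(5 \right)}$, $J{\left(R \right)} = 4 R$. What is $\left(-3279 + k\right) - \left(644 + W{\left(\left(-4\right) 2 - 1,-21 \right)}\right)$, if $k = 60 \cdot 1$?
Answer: $464$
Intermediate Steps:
$W{\left(T,L \right)} = 20 - 23 L T$ ($W{\left(T,L \right)} = - 23 T L + 4 \cdot 5 = - 23 L T + 20 = 20 - 23 L T$)
$k = 60$
$\left(-3279 + k\right) - \left(644 + W{\left(\left(-4\right) 2 - 1,-21 \right)}\right) = \left(-3279 + 60\right) - \left(664 - - 483 \left(\left(-4\right) 2 - 1\right)\right) = -3219 - \left(664 - - 483 \left(-8 - 1\right)\right) = -3219 - \left(664 - \left(-483\right) \left(-9\right)\right) = -3219 - -3683 = -3219 + \left(-644 + 4327\right) = -3219 + 3683 = 464$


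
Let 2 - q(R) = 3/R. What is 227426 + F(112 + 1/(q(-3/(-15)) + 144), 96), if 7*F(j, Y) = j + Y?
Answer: 208576891/917 ≈ 2.2746e+5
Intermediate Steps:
q(R) = 2 - 3/R
F(j, Y) = Y/7 + j/7 (F(j, Y) = (j + Y)/7 = (Y + j)/7 = Y/7 + j/7)
227426 + F(112 + 1/(q(-3/(-15)) + 144), 96) = 227426 + ((1/7)*96 + (112 + 1/((2 - 3/((-3/(-15)))) + 144))/7) = 227426 + (96/7 + (112 + 1/((2 - 3/((-3*(-1/15)))) + 144))/7) = 227426 + (96/7 + (112 + 1/((2 - 3/1/5) + 144))/7) = 227426 + (96/7 + (112 + 1/((2 - 3*5) + 144))/7) = 227426 + (96/7 + (112 + 1/((2 - 15) + 144))/7) = 227426 + (96/7 + (112 + 1/(-13 + 144))/7) = 227426 + (96/7 + (112 + 1/131)/7) = 227426 + (96/7 + (1/7)*(14673/131)) = 227426 + (96/7 + 14673/917) = 227426 + 27249/917 = 208576891/917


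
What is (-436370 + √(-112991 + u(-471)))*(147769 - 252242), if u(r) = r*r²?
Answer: 45588883010 - 104473*I*√104600102 ≈ 4.5589e+10 - 1.0685e+9*I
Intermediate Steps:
u(r) = r³
(-436370 + √(-112991 + u(-471)))*(147769 - 252242) = (-436370 + √(-112991 + (-471)³))*(147769 - 252242) = (-436370 + √(-112991 - 104487111))*(-104473) = (-436370 + √(-104600102))*(-104473) = (-436370 + I*√104600102)*(-104473) = 45588883010 - 104473*I*√104600102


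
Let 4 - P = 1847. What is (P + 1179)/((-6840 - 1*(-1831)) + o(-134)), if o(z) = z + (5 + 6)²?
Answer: 332/2511 ≈ 0.13222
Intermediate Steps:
P = -1843 (P = 4 - 1*1847 = 4 - 1847 = -1843)
o(z) = 121 + z (o(z) = z + 11² = z + 121 = 121 + z)
(P + 1179)/((-6840 - 1*(-1831)) + o(-134)) = (-1843 + 1179)/((-6840 - 1*(-1831)) + (121 - 134)) = -664/((-6840 + 1831) - 13) = -664/(-5009 - 13) = -664/(-5022) = -664*(-1/5022) = 332/2511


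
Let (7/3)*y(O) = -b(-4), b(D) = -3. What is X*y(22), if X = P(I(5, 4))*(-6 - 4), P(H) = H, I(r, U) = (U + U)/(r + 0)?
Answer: -144/7 ≈ -20.571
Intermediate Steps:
I(r, U) = 2*U/r (I(r, U) = (2*U)/r = 2*U/r)
y(O) = 9/7 (y(O) = 3*(-1*(-3))/7 = (3/7)*3 = 9/7)
X = -16 (X = (2*4/5)*(-6 - 4) = (2*4*(⅕))*(-10) = (8/5)*(-10) = -16)
X*y(22) = -16*9/7 = -144/7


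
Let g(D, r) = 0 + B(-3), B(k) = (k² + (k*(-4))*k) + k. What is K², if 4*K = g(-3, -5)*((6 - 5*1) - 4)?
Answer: 2025/4 ≈ 506.25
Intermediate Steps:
B(k) = k - 3*k² (B(k) = (k² + (-4*k)*k) + k = (k² - 4*k²) + k = -3*k² + k = k - 3*k²)
g(D, r) = -30 (g(D, r) = 0 - 3*(1 - 3*(-3)) = 0 - 3*(1 + 9) = 0 - 3*10 = 0 - 30 = -30)
K = 45/2 (K = (-30*((6 - 5*1) - 4))/4 = (-30*((6 - 5) - 4))/4 = (-30*(1 - 4))/4 = (-30*(-3))/4 = (¼)*90 = 45/2 ≈ 22.500)
K² = (45/2)² = 2025/4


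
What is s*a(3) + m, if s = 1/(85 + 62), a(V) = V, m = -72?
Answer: -3527/49 ≈ -71.980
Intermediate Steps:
s = 1/147 ≈ 0.0068027
s*a(3) + m = (1/147)*3 - 72 = 1/49 - 72 = -3527/49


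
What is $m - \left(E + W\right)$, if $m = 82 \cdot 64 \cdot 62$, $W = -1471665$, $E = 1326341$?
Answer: $470700$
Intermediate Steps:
$m = 325376$ ($m = 5248 \cdot 62 = 325376$)
$m - \left(E + W\right) = 325376 - \left(1326341 - 1471665\right) = 325376 - -145324 = 325376 + 145324 = 470700$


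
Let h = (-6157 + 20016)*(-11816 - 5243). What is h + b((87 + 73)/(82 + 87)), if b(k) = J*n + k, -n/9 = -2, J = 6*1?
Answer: -39955076677/169 ≈ -2.3642e+8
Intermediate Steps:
J = 6
n = 18 (n = -9*(-2) = 18)
h = -236420681 (h = 13859*(-17059) = -236420681)
b(k) = 108 + k (b(k) = 6*18 + k = 108 + k)
h + b((87 + 73)/(82 + 87)) = -236420681 + (108 + (87 + 73)/(82 + 87)) = -236420681 + (108 + 160/169) = -236420681 + 18412/169 = -39955076677/169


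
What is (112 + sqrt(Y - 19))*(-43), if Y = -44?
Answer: -4816 - 129*I*sqrt(7) ≈ -4816.0 - 341.3*I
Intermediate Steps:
(112 + sqrt(Y - 19))*(-43) = (112 + sqrt(-44 - 19))*(-43) = (112 + sqrt(-63))*(-43) = (112 + 3*I*sqrt(7))*(-43) = -4816 - 129*I*sqrt(7)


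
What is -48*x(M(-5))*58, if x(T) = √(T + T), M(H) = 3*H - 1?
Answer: -11136*I*√2 ≈ -15749.0*I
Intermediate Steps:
M(H) = -1 + 3*H
x(T) = √2*√T (x(T) = √(2*T) = √2*√T)
-48*x(M(-5))*58 = -48*√2*√(-1 + 3*(-5))*58 = -48*√2*√(-1 - 15)*58 = -48*√2*√(-16)*58 = -48*√2*4*I*58 = -192*I*√2*58 = -11136*I*√2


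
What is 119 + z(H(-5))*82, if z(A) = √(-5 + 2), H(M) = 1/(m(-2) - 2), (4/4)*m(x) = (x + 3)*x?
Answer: 119 + 82*I*√3 ≈ 119.0 + 142.03*I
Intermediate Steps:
m(x) = x*(3 + x) (m(x) = (x + 3)*x = (3 + x)*x = x*(3 + x))
H(M) = -¼ (H(M) = 1/(-2*(3 - 2) - 2) = 1/(-2*1 - 2) = 1/(-2 - 2) = 1/(-4) = -¼)
z(A) = I*√3 (z(A) = √(-3) = I*√3)
119 + z(H(-5))*82 = 119 + (I*√3)*82 = 119 + 82*I*√3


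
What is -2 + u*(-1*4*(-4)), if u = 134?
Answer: 2142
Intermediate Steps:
-2 + u*(-1*4*(-4)) = -2 + 134*(-1*4*(-4)) = -2 + 134*(-4*(-4)) = -2 + 134*16 = -2 + 2144 = 2142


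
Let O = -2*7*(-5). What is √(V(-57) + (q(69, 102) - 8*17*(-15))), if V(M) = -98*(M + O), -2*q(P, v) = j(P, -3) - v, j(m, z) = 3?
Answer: √3262/2 ≈ 28.557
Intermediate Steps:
q(P, v) = -3/2 + v/2 (q(P, v) = -(3 - v)/2 = -3/2 + v/2)
O = 70 (O = -14*(-5) = 70)
V(M) = -6860 - 98*M (V(M) = -98*(M + 70) = -98*(70 + M) = -6860 - 98*M)
√(V(-57) + (q(69, 102) - 8*17*(-15))) = √((-6860 - 98*(-57)) + ((-3/2 + (½)*102) - 8*17*(-15))) = √((-6860 + 5586) + ((-3/2 + 51) - 136*(-15))) = √(-1274 + (99/2 + 2040)) = √(-1274 + 4179/2) = √(1631/2) = √3262/2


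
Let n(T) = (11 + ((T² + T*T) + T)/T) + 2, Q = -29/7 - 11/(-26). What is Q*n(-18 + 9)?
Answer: 1354/91 ≈ 14.879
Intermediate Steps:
Q = -677/182 (Q = -29*⅐ - 11*(-1/26) = -29/7 + 11/26 = -677/182 ≈ -3.7198)
n(T) = 13 + (T + 2*T²)/T (n(T) = (11 + ((T² + T²) + T)/T) + 2 = (11 + (2*T² + T)/T) + 2 = (11 + (T + 2*T²)/T) + 2 = 13 + (T + 2*T²)/T)
Q*n(-18 + 9) = -677*(14 + 2*(-18 + 9))/182 = -677*(14 + 2*(-9))/182 = -677*(14 - 18)/182 = -677/182*(-4) = 1354/91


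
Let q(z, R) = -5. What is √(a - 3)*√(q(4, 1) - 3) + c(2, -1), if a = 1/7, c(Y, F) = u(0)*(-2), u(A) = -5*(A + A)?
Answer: -4*√70/7 ≈ -4.7809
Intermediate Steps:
u(A) = -10*A
c(Y, F) = 0 (c(Y, F) = -10*0*(-2) = 0*(-2) = 0)
a = ⅐ ≈ 0.14286
√(a - 3)*√(q(4, 1) - 3) + c(2, -1) = √(⅐ - 3)*√(-5 - 3) + 0 = √(-20/7)*√(-8) + 0 = (2*I*√35/7)*(2*I*√2) + 0 = -4*√70/7 + 0 = -4*√70/7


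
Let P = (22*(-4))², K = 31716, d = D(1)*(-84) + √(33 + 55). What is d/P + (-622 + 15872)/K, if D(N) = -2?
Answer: 3857009/7675272 + √22/3872 ≈ 0.50374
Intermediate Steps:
d = 168 + 2*√22 (d = -2*(-84) + √(33 + 55) = 168 + √88 = 168 + 2*√22 ≈ 177.38)
P = 7744 (P = (-88)² = 7744)
d/P + (-622 + 15872)/K = (168 + 2*√22)/7744 + (-622 + 15872)/31716 = (168 + 2*√22)*(1/7744) + 15250*(1/31716) = (21/968 + √22/3872) + 7625/15858 = 3857009/7675272 + √22/3872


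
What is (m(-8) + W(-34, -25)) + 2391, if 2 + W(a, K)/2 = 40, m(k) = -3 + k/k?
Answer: 2465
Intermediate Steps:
m(k) = -2 (m(k) = -3 + 1 = -2)
W(a, K) = 76 (W(a, K) = -4 + 2*40 = -4 + 80 = 76)
(m(-8) + W(-34, -25)) + 2391 = (-2 + 76) + 2391 = 74 + 2391 = 2465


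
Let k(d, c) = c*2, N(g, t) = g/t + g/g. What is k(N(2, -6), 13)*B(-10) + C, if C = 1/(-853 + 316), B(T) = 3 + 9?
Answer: 167543/537 ≈ 312.00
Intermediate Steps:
N(g, t) = 1 + g/t (N(g, t) = g/t + 1 = 1 + g/t)
B(T) = 12
C = -1/537 (C = 1/(-537) = -1/537 ≈ -0.0018622)
k(d, c) = 2*c
k(N(2, -6), 13)*B(-10) + C = (2*13)*12 - 1/537 = 26*12 - 1/537 = 312 - 1/537 = 167543/537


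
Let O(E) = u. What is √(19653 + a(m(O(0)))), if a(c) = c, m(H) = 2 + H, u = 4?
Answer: √19659 ≈ 140.21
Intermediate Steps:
O(E) = 4
√(19653 + a(m(O(0)))) = √(19653 + (2 + 4)) = √(19653 + 6) = √19659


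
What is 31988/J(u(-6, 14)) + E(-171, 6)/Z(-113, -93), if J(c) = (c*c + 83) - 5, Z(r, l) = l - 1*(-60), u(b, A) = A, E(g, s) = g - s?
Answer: 184017/1507 ≈ 122.11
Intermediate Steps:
Z(r, l) = 60 + l (Z(r, l) = l + 60 = 60 + l)
J(c) = 78 + c**2 (J(c) = (c**2 + 83) - 5 = (83 + c**2) - 5 = 78 + c**2)
31988/J(u(-6, 14)) + E(-171, 6)/Z(-113, -93) = 31988/(78 + 14**2) + (-171 - 1*6)/(60 - 93) = 31988/(78 + 196) + (-171 - 6)/(-33) = 31988/274 - 177*(-1/33) = 31988*(1/274) + 59/11 = 15994/137 + 59/11 = 184017/1507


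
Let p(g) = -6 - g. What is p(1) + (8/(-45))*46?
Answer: -683/45 ≈ -15.178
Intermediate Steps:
p(1) + (8/(-45))*46 = (-6 - 1*1) + (8/(-45))*46 = (-6 - 1) + (8*(-1/45))*46 = -7 - 8/45*46 = -7 - 368/45 = -683/45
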